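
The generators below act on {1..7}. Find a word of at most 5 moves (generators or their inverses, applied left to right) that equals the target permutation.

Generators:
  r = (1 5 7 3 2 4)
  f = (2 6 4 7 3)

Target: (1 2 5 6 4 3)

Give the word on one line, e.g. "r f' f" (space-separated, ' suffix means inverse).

r' r' r' f

  after r': (1 4 2 3 7 5)
  after r': (1 2 7)(3 5 4)
  after r': (1 3)(2 5)(4 7)
  after f: (1 2 5 6 4 3)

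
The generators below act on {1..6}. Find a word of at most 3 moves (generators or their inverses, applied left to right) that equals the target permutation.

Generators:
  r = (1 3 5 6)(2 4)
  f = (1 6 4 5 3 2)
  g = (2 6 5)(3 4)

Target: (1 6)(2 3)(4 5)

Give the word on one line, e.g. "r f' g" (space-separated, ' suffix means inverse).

  after f': (1 2 3 5 4 6)
  after g': (1 5 3 6)(2 4)
  after g': (1 6)(2 3)(4 5)

f' g' g'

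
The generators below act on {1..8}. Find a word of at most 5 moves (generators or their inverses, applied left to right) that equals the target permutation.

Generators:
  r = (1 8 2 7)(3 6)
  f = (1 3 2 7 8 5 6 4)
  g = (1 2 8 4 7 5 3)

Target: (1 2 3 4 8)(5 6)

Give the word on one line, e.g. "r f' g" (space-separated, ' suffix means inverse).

f g g

  after f: (1 3 2 7 8 5 6 4)
  after g: (2 5 6 7 4)(3 8)
  after g: (1 2 3 4 8)(5 6)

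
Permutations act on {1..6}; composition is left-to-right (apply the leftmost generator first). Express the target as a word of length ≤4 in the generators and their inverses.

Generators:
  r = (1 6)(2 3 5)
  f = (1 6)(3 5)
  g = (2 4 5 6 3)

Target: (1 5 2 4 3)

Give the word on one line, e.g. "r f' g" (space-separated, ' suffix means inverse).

  after f': (1 6)(3 5)
  after g: (1 3 6)(2 4 5)
  after f: (1 5 2 4 3)

f' g f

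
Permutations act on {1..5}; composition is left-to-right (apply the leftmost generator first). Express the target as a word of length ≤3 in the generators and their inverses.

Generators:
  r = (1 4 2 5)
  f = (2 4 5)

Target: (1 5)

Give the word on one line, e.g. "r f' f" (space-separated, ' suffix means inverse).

  after f': (2 5 4)
  after r': (1 5)

f' r'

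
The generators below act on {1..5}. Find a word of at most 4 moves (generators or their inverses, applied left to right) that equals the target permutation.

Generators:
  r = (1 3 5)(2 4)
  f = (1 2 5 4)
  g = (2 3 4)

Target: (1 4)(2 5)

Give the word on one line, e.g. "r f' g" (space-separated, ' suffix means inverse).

r' f' g'

  after r': (1 5 3)(2 4)
  after f': (1 2 5 3 4)
  after g': (1 4)(2 5)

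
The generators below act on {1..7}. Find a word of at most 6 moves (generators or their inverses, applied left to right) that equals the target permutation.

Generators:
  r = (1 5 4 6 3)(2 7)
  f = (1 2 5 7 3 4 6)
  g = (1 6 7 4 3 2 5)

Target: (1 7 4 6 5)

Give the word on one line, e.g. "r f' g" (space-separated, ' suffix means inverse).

f' r r g g

  after f': (1 6 4 3 7 5 2)
  after r: (1 3 2 5 7 4)
  after r: (2 4 5)(3 7 6)
  after g: (1 6 2 3 4)
  after g: (1 7 4 6 5)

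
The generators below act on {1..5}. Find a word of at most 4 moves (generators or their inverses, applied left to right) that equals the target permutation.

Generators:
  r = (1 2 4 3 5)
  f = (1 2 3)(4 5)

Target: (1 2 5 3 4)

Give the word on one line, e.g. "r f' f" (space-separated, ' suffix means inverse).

  after f: (1 2 3)(4 5)
  after r': (2 4 3 5)
  after f: (1 2 5 3 4)

f r' f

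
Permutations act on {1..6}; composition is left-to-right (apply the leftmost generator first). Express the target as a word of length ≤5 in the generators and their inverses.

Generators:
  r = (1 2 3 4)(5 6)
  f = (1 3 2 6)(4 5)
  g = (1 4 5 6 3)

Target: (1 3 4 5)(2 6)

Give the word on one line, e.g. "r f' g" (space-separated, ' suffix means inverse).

  after g': (1 3 6 5 4)
  after r': (1 2)(3 5)
  after f': (1 3 4 5)(2 6)

g' r' f'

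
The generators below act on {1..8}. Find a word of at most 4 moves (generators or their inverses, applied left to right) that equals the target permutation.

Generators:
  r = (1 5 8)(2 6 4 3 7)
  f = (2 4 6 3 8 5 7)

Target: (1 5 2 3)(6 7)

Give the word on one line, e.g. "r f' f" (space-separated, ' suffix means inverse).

f r

  after f: (2 4 6 3 8 5 7)
  after r: (1 5 2 3)(6 7)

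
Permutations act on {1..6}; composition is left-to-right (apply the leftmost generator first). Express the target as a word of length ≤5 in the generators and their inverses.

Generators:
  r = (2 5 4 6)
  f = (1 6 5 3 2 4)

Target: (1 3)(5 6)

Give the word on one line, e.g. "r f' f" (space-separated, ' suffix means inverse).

r' f f f

  after r': (2 6 4 5)
  after f: (1 6)(2 5 4 3)
  after f: (1 5)(2 3 4)
  after f: (1 3)(5 6)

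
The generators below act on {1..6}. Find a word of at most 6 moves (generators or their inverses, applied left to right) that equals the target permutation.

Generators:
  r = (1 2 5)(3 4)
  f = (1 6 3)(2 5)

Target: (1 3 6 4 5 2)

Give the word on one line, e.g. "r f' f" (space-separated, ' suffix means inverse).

r' f r' f f

  after r': (1 5 2)(3 4)
  after f: (1 2 6 3 4)
  after r': (2 6 4 5)
  after f: (1 6 4 2 3)
  after f: (1 3 6 4 5 2)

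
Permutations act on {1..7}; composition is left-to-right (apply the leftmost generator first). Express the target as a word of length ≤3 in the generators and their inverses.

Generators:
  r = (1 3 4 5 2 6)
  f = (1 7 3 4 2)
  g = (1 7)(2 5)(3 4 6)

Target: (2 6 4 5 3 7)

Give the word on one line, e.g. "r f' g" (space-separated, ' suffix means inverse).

  after r: (1 3 4 5 2 6)
  after f': (1 7)(2 6)(4 5)
  after f': (2 6 4 5 3 7)

r f' f'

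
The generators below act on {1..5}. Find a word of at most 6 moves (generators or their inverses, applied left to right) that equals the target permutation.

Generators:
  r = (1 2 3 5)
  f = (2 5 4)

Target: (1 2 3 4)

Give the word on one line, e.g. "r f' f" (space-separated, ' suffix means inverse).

f r' f f

  after f: (2 5 4)
  after r': (1 5 4)(2 3)
  after f: (1 4)(2 3 5)
  after f: (1 2 3 4)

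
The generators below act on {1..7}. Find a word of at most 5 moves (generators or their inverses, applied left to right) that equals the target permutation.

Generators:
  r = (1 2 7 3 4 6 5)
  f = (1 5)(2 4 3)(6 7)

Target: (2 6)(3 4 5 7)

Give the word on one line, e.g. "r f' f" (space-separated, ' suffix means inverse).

f f r' f'

  after f: (1 5)(2 4 3)(6 7)
  after f: (2 3 4)
  after r': (1 5 6 4)(2 7)
  after f': (2 6)(3 4 5 7)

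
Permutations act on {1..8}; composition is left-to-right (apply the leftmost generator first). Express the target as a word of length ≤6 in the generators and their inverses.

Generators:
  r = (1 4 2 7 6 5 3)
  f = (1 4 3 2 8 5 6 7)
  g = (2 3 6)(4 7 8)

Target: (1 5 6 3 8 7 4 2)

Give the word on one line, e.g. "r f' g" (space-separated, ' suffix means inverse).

  after f': (1 7 6 5 8 2 3 4)
  after f': (1 6 8 3)(2 4 7 5)
  after f': (1 5 3 7 8 4 6 2)
  after g: (1 5 6 3 8 7 4 2)

f' f' f' g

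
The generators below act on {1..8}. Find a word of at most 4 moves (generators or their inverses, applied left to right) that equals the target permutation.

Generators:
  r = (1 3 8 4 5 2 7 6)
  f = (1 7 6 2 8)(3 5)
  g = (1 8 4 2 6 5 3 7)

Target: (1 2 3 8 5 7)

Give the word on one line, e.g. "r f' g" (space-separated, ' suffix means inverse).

g' r f

  after g': (1 7 3 5 6 2 4 8)
  after r: (1 6 7 8 3 2 5)
  after f: (1 2 3 8 5 7)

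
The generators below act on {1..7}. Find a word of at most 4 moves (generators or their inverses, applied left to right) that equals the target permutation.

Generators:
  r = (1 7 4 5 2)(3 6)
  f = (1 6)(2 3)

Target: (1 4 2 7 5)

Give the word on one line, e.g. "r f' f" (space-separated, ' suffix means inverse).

r r

  after r: (1 7 4 5 2)(3 6)
  after r: (1 4 2 7 5)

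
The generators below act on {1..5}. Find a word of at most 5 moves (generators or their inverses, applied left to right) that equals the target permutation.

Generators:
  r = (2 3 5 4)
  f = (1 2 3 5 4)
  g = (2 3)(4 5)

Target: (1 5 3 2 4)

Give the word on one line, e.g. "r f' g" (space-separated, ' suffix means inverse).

r f' g r g'

  after r: (2 3 5 4)
  after f': (1 4)
  after g: (1 5 4)(2 3)
  after r: (1 4)(2 5)
  after g': (1 5 3 2 4)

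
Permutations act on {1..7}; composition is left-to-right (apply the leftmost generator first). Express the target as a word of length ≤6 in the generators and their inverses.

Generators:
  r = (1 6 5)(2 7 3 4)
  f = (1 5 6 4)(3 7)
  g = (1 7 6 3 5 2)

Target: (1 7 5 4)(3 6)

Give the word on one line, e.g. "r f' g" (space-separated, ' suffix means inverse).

  after g': (1 2 5 3 6 7)
  after f: (1 2 6 3 4)(5 7)
  after f: (1 2 4 5 3)(6 7)
  after r: (1 7 5 4)(3 6)

g' f f r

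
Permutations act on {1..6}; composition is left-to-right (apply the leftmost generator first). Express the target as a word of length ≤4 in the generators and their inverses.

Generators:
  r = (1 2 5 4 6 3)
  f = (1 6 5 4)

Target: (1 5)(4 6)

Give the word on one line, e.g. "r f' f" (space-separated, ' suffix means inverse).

  after f': (1 4 5 6)
  after f': (1 5)(4 6)

f' f'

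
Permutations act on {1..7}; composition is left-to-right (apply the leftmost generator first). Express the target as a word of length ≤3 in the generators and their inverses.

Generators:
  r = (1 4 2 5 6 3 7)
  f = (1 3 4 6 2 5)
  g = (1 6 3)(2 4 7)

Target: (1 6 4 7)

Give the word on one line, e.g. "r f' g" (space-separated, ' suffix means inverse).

  after r: (1 4 2 5 6 3 7)
  after g': (1 2 5)(3 4 7)
  after f': (1 6 4 7)

r g' f'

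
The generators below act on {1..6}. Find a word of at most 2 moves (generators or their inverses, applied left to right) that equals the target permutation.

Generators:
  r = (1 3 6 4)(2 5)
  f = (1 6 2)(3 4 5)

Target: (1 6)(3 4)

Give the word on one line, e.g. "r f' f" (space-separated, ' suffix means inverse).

  after r': (1 4 6 3)(2 5)
  after r': (1 6)(3 4)

r' r'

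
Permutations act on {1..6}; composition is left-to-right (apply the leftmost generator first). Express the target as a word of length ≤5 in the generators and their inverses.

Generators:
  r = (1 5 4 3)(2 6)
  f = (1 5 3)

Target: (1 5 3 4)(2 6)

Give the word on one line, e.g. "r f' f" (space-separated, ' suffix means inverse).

f' r f' f'

  after f': (1 3 5)
  after r: (2 6)(3 4)
  after f': (1 3 4 5)(2 6)
  after f': (1 5 3 4)(2 6)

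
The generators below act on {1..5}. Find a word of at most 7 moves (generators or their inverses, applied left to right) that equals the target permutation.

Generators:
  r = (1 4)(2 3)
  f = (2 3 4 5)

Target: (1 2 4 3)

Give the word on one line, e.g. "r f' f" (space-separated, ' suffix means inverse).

  after f': (2 5 4 3)
  after f': (2 4)(3 5)
  after r: (1 4 3 5 2)
  after f': (1 3 4 2)
  after r: (1 2 4 3)

f' f' r f' r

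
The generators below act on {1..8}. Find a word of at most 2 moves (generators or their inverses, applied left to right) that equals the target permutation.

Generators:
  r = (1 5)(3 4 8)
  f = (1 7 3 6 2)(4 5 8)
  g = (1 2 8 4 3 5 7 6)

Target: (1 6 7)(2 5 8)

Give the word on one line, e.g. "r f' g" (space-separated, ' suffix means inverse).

g' r'

  after g': (1 6 7 5 3 4 8 2)
  after r': (1 6 7)(2 5 8)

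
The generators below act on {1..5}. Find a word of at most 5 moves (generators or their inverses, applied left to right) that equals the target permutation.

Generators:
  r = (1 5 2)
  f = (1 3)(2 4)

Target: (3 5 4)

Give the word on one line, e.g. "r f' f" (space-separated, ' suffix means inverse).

f' r f'

  after f': (1 3)(2 4)
  after r: (1 3 5 2 4)
  after f': (3 5 4)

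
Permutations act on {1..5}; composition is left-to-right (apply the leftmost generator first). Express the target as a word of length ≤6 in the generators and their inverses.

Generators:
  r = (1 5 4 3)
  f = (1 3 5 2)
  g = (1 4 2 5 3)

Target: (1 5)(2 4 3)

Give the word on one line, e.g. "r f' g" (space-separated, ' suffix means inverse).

  after g': (1 3 5 2 4)
  after r': (1 4 3)(2 5)
  after f': (1 4)(2 3)
  after r': (1 5)(2 4 3)

g' r' f' r'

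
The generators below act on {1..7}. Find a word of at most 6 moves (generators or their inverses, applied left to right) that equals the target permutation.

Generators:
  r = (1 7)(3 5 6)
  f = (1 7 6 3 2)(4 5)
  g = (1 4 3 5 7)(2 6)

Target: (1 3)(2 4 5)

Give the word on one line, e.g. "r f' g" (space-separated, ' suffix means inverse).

r' f' r f r

  after r': (1 7)(3 6 5)
  after f': (2 3 7)(4 5 6)
  after r: (1 7 2 5 3)(4 6)
  after f: (1 6 5 2 4 3 7)
  after r: (1 3)(2 4 5)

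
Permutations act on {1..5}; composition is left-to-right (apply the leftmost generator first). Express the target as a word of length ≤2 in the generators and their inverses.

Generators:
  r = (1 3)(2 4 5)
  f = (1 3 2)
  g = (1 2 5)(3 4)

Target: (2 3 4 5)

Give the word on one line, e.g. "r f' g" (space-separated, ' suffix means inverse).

  after f: (1 3 2)
  after r: (2 3 4 5)

f r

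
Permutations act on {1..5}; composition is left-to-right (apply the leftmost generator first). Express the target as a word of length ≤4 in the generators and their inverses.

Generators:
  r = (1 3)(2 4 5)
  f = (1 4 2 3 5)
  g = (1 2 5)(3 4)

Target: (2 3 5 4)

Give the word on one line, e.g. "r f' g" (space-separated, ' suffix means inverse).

  after f': (1 5 3 2 4)
  after g: (2 3 5 4)

f' g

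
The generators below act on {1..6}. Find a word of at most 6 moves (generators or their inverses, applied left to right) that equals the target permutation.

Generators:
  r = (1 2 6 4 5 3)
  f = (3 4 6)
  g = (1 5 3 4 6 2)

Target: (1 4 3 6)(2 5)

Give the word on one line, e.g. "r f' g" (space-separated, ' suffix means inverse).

g f' g f

  after g: (1 5 3 4 6 2)
  after f': (1 5 6 2)
  after g: (1 3 4 6)(2 5)
  after f: (1 4 3 6)(2 5)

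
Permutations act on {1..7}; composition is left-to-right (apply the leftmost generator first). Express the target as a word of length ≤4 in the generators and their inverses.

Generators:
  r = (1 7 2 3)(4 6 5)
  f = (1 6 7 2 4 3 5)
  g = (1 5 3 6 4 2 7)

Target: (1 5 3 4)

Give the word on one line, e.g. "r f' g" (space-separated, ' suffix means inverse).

r' g'

  after r': (1 3 2 7)(4 5 6)
  after g': (1 5 3 4)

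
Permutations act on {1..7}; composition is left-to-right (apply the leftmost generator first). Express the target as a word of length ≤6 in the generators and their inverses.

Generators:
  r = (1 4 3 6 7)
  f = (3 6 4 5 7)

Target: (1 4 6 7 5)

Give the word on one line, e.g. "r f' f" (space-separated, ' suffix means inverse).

  after r': (1 7 6 3 4)
  after f: (1 3 5 7 4)
  after f: (1 6 4)(3 7 5)
  after r': (1 3 6)(4 7 5)
  after r': (1 4 6 7 5)

r' f f r' r'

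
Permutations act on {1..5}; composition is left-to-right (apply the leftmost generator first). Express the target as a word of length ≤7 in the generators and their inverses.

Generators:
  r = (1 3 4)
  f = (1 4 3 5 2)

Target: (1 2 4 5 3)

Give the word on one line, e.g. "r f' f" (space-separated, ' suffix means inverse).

  after f: (1 4 3 5 2)
  after r': (1 3 5 2 4)
  after f: (1 5)(2 3)
  after r': (1 5 4 3 2)
  after f: (1 2 4 5 3)

f r' f r' f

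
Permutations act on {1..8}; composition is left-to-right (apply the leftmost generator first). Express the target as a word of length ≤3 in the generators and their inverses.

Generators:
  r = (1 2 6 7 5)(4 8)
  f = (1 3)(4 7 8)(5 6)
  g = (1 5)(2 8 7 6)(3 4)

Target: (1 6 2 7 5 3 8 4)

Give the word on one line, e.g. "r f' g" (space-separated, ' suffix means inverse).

  after g: (1 5)(2 8 7 6)(3 4)
  after f': (1 6 2 7 5 3 8 4)

g f'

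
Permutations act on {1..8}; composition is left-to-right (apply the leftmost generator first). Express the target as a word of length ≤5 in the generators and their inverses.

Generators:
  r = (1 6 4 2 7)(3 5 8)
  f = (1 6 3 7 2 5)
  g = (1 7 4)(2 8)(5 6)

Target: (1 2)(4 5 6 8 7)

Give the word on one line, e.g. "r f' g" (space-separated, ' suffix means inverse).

  after f': (1 5 2 7 3 6)
  after f': (1 2 3)(5 7 6)
  after r: (1 7 4 2 5)(3 6 8)
  after f: (1 2)(4 5 6 8 7)

f' f' r f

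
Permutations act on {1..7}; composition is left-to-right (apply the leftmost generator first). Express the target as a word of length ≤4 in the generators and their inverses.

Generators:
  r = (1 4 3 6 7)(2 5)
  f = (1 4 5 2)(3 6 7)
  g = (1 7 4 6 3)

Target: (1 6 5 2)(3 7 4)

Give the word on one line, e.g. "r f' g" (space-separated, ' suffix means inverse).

  after g': (1 3 6 4 7)
  after f: (1 6 5 2)(3 7 4)

g' f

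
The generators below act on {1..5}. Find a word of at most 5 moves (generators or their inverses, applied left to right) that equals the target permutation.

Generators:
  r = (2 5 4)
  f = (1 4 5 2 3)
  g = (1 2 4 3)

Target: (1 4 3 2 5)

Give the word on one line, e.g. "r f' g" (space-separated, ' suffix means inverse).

  after r: (2 5 4)
  after g: (1 2 5 3)
  after g: (1 4 3 2 5)

r g g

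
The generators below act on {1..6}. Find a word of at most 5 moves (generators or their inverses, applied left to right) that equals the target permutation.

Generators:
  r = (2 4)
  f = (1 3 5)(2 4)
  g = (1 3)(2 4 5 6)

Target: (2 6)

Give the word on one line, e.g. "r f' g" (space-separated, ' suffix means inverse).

  after g: (1 3)(2 4 5 6)
  after r': (1 3)(4 5 6)
  after g': (2 6)

g r' g'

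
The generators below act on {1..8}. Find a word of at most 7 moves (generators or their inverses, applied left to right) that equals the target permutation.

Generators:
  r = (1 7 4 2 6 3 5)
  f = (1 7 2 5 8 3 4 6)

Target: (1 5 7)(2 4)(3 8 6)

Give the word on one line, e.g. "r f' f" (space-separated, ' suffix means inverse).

  after f: (1 7 2 5 8 3 4 6)
  after r: (1 4 3 2)(5 8)(6 7)
  after f: (1 6 2 7)(3 5)
  after f: (3 8)(4 6 5)
  after r': (1 5 7)(2 4)(3 8 6)

f r f f r'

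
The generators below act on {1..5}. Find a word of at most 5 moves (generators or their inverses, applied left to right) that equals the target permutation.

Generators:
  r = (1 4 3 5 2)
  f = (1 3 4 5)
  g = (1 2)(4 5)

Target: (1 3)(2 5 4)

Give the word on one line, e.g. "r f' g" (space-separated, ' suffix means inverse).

r' g f

  after r': (1 2 5 3 4)
  after g: (2 4)(3 5)
  after f: (1 3)(2 5 4)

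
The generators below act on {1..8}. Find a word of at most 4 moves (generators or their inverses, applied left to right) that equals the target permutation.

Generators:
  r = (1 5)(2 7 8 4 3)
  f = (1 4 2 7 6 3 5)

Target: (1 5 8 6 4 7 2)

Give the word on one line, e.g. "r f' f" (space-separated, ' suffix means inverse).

  after r': (1 5)(2 3 4 8 7)
  after f: (2 5 4 8 6 3)
  after r': (1 5 8 6 4 7 2)

r' f r'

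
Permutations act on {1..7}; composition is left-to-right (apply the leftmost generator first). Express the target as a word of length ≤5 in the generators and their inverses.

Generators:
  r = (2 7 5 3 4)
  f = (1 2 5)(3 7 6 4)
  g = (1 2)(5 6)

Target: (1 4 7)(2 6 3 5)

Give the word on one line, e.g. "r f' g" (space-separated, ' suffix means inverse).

r f r'

  after r: (2 7 5 3 4)
  after f: (1 2 6 4 5 7)
  after r': (1 4 7)(2 6 3 5)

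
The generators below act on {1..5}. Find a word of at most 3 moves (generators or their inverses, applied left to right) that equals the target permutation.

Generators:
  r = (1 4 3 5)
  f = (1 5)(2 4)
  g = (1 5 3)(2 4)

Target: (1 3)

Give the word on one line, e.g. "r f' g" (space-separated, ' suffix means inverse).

g' f

  after g': (1 3 5)(2 4)
  after f: (1 3)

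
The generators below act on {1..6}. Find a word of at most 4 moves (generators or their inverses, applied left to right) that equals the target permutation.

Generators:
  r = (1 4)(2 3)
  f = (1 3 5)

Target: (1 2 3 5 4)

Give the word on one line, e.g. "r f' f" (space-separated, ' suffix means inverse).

f' f' r'

  after f': (1 5 3)
  after f': (1 3 5)
  after r': (1 2 3 5 4)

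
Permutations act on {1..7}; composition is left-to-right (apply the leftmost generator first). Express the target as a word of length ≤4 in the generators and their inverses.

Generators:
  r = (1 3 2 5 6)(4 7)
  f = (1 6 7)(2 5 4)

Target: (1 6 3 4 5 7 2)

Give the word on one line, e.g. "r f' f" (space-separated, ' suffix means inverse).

  after r': (1 6 5 2 3)(4 7)
  after f: (1 7 2 3 6 4)
  after f: (2 3 7 5 4 6)
  after r': (1 6 3 4 5 7 2)

r' f f r'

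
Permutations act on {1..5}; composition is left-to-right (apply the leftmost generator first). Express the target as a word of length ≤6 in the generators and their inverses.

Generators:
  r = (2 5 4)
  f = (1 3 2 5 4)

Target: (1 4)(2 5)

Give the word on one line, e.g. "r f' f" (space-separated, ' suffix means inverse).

  after f': (1 4 5 2 3)
  after r: (1 2 3)
  after f: (1 5 4)
  after r': (1 2 4)
  after r': (1 4)(2 5)

f' r f r' r'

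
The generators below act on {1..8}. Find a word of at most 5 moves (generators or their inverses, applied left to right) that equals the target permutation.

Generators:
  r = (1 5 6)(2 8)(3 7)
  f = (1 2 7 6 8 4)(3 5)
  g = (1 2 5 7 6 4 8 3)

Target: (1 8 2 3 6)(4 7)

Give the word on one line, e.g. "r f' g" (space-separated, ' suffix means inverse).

  after g': (1 3 8 4 6 7 5 2)
  after r': (1 7)(2 6 3)(4 5 8)
  after f': (1 2 7 4 3)(5 6)
  after r': (1 8 2 3 6)(4 7)

g' r' f' r'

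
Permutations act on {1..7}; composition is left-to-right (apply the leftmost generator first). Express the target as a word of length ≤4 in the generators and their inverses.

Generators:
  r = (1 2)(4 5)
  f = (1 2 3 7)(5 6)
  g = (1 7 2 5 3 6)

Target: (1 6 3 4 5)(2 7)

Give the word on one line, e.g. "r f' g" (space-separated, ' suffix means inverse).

g' r r r

  after g': (1 6 3 5 2 7)
  after r: (1 6 3 4 5)(2 7)
  after r: (1 6 3 5 2 7)
  after r: (1 6 3 4 5)(2 7)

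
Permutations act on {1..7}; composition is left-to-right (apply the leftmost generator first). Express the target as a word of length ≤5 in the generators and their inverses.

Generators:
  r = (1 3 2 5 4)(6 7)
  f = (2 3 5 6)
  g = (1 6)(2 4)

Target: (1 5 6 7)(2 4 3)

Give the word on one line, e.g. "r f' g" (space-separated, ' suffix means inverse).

  after f: (2 3 5 6)
  after r': (1 4 5 7 6 3 2)
  after f': (1 4 3 6 2)(5 7)
  after f': (1 4 2)(3 5 7)
  after r': (1 5 6 7)(2 4 3)

f r' f' f' r'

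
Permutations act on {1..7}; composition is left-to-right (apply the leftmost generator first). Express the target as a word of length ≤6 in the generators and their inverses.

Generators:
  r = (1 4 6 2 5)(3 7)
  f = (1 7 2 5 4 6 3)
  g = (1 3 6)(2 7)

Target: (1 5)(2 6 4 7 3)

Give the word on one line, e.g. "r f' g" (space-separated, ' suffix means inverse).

g f' f' f'

  after g: (1 3 6)(2 7)
  after f': (1 6 3 4 5 2)
  after f': (1 4 2 3 5 7)
  after f': (1 5)(2 6 4 7 3)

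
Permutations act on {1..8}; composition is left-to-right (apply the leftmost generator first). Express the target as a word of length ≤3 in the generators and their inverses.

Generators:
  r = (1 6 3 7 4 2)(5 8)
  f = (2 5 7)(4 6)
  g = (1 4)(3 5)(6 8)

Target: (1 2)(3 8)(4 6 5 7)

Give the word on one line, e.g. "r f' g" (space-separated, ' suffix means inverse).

g r

  after g: (1 4)(3 5)(6 8)
  after r: (1 2)(3 8)(4 6 5 7)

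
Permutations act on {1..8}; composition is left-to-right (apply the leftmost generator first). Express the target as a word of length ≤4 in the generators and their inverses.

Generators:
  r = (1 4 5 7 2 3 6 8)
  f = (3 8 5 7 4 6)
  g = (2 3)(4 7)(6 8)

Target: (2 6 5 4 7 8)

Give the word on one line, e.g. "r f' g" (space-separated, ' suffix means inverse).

g' f g

  after g': (2 3)(4 7)(6 8)
  after f: (2 8 3)(5 7 6)
  after g: (2 6 5 4 7 8)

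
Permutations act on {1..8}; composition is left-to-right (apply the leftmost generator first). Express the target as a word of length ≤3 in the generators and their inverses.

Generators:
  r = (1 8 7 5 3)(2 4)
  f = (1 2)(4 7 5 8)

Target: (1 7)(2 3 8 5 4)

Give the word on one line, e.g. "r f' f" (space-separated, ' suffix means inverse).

f' r' f

  after f': (1 2)(4 8 5 7)
  after r': (1 4)(2 3 5 8 7)
  after f: (1 7)(2 3 8 5 4)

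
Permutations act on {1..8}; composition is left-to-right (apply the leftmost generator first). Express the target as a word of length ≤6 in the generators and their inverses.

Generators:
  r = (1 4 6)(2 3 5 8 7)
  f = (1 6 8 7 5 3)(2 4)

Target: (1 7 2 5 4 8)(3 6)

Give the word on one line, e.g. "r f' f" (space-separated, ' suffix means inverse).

  after r': (1 6 4)(2 7 8 5 3)
  after f': (2 8 7 6)(3 4)
  after r: (1 4 5 8 2 7)(3 6)
  after f': (1 2 8 4 7 3)(5 6)
  after r': (1 7 2 5 4 8)(3 6)

r' f' r f' r'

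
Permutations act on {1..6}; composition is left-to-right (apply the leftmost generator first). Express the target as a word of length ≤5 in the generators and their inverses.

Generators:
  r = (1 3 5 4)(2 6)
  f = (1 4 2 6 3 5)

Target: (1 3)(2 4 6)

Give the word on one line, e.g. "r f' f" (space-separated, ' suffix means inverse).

r' r' f'

  after r': (1 4 5 3)(2 6)
  after r': (1 5)(3 4)
  after f': (1 3)(2 4 6)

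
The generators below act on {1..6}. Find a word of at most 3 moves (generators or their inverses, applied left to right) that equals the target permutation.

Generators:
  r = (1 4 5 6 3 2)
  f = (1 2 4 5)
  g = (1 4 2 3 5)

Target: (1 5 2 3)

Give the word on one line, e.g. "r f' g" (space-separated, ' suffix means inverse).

g f

  after g: (1 4 2 3 5)
  after f: (1 5 2 3)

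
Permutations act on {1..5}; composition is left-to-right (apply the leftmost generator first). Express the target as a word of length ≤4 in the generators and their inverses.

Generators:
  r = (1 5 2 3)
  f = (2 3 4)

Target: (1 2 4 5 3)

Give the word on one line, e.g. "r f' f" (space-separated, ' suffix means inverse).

f' r' r'

  after f': (2 4 3)
  after r': (1 3 5)(2 4)
  after r': (1 2 4 5 3)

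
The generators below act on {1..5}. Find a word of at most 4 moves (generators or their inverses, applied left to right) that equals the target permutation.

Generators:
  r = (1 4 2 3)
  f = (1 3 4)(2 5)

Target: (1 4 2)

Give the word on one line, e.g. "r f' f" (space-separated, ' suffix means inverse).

f' f' r r

  after f': (1 4 3)(2 5)
  after f': (1 3 4)
  after r: (2 3)
  after r: (1 4 2)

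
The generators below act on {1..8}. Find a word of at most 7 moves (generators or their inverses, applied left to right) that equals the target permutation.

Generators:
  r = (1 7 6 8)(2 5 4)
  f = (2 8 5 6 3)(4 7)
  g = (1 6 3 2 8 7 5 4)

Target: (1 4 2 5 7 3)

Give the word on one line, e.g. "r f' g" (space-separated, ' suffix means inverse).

r g' r' r' f

  after r: (1 7 6 8)(2 5 4)
  after g': (1 8 4 3 6 2 7)
  after r': (1 6 4 3 7 8 5 2)
  after r': (1 7 6 5 4 3)(2 8)
  after f: (1 4 2 5 7 3)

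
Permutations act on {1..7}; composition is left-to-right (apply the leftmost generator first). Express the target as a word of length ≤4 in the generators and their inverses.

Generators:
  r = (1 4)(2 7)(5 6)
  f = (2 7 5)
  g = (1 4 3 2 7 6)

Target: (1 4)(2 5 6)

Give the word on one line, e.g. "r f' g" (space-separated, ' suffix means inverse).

  after r: (1 4)(2 7)(5 6)
  after f: (1 4)(2 5 6)

r f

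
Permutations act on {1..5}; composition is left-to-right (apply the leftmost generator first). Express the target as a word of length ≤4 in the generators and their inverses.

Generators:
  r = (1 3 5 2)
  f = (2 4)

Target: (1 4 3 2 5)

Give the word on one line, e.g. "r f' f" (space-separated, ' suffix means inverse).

  after f': (2 4)
  after r': (1 2 4 5 3)
  after f: (1 4 5 3)
  after r': (1 4 3 2 5)

f' r' f r'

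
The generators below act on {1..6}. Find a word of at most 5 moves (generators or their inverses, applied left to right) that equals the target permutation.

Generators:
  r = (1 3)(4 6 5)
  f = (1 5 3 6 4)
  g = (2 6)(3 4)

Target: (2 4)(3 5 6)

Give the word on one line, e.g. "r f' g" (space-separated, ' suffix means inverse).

r g' f

  after r: (1 3)(4 6 5)
  after g': (1 4 2 6 5 3)
  after f: (2 4)(3 5 6)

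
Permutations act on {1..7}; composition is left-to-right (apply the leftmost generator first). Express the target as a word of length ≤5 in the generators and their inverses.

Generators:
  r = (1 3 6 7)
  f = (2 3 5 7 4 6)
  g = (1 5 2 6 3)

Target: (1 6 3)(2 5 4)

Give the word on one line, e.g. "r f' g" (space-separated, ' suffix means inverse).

r f f r'

  after r: (1 3 6 7)
  after f: (1 5 7)(2 3)(4 6)
  after f: (1 7)(2 5 4)
  after r': (1 6 3)(2 5 4)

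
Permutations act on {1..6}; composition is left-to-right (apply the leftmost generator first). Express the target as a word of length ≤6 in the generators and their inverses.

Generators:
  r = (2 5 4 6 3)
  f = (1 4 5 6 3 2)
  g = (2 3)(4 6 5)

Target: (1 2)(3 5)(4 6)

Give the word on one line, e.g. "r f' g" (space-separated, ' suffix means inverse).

g r r g f'

  after g: (2 3)(4 6 5)
  after r: (3 5 6 4)
  after r: (2 5 3 4)
  after g: (2 4 3 6 5)
  after f': (1 2)(3 5)(4 6)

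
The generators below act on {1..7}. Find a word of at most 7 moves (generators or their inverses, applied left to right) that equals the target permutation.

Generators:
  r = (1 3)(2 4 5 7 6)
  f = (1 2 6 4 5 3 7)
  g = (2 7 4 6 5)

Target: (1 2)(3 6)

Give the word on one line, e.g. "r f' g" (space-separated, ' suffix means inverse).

  after r': (1 3)(2 6 7 5 4)
  after f': (1 5 6 3 7 4)
  after r': (1 4 3 5 7 2 6)
  after f': (1 6 7)(3 4 5)
  after f': (1 2)(3 6)

r' f' r' f' f'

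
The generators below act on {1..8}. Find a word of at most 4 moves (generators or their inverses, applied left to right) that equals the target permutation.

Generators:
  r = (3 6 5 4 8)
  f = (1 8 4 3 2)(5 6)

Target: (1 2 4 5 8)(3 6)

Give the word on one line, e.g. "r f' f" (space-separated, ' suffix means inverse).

  after f': (1 2 3 4 8)(5 6)
  after r': (1 2 8)(3 5)
  after r': (1 2 4 5 8)(3 6)

f' r' r'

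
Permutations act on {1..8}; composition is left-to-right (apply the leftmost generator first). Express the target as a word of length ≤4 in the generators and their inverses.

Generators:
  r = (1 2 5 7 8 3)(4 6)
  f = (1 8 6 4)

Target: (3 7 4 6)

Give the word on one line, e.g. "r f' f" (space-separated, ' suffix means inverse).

r f r'

  after r: (1 2 5 7 8 3)(4 6)
  after f: (1 2 5 7 6)(3 8)
  after r': (3 7 4 6)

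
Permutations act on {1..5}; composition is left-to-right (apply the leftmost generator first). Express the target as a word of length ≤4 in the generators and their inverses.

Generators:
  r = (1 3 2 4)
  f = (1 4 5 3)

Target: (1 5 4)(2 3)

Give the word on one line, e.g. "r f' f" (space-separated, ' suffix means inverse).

  after f': (1 3 5 4)
  after f': (1 5)(3 4)
  after r': (1 5 4)(2 3)

f' f' r'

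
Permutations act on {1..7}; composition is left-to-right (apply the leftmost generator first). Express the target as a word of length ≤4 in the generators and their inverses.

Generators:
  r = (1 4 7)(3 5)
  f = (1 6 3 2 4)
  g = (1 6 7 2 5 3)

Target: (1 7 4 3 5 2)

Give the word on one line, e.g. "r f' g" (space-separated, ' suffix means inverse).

  after f: (1 6 3 2 4)
  after g: (1 7 2 4 6)(3 5)
  after f: (1 7 4 3 5 2)

f g f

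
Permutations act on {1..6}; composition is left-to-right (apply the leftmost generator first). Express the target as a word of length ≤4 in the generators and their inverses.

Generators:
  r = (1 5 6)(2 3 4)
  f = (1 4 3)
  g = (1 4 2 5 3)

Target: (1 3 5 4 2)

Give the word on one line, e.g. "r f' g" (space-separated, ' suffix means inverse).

  after f: (1 4 3)
  after g': (2 4 5)
  after g': (1 3 5 4 2)

f g' g'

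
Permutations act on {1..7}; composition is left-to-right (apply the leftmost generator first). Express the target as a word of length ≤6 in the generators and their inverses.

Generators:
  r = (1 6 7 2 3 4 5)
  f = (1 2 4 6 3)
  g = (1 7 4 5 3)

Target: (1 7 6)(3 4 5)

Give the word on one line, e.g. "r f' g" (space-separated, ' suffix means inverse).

g' f' g r

  after g': (1 3 5 4 7)
  after f': (1 6 4 7 3 5 2)
  after g: (1 6 5 2 7)
  after r: (1 7 6)(3 4 5)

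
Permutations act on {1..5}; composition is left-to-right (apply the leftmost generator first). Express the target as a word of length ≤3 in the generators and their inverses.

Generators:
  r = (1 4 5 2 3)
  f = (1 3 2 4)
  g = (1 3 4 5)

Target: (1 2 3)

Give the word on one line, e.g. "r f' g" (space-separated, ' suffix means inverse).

  after f: (1 3 2 4)
  after r': (1 2)(3 5 4)
  after g: (1 2 3)

f r' g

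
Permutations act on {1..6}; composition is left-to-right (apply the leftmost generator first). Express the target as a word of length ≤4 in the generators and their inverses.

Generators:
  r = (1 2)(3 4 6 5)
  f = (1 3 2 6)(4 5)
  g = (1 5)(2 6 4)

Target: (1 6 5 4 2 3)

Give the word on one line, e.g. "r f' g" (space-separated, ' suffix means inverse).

g' f r

  after g': (1 5)(2 4 6)
  after f: (1 4)(2 5 3)
  after r: (1 6 5 4 2 3)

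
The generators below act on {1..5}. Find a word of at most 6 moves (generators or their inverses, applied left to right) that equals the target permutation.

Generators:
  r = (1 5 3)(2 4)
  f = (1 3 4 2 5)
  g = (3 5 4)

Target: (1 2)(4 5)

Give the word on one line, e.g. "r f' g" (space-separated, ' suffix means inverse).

f g' r r f

  after f: (1 3 4 2 5)
  after g': (1 4 2 3 5)
  after r: (1 2)
  after r: (1 4 2 5 3)
  after f: (1 2)(4 5)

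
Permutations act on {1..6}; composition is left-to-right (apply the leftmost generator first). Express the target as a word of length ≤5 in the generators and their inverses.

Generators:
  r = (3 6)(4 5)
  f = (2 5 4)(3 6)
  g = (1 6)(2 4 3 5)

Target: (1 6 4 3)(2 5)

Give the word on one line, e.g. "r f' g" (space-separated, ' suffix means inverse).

r' g' r' r'

  after r': (3 6)(4 5)
  after g': (1 6 4 3)(2 5)
  after r': (1 3)(2 4 6 5)
  after r': (1 6 4 3)(2 5)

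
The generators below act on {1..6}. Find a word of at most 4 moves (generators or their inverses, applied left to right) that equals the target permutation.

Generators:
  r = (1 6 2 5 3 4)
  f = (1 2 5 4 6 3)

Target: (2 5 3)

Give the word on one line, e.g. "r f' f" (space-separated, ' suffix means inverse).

f' r f r'

  after f': (1 3 6 4 5 2)
  after r: (1 4 3 2 6)
  after f: (1 6 2 3 5 4)
  after r': (2 5 3)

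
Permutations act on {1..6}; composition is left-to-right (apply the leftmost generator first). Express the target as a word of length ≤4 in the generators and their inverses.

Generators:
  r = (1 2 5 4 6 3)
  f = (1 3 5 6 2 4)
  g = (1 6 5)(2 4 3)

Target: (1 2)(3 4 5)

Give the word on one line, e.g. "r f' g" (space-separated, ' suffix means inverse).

g f

  after g: (1 6 5)(2 4 3)
  after f: (1 2)(3 4 5)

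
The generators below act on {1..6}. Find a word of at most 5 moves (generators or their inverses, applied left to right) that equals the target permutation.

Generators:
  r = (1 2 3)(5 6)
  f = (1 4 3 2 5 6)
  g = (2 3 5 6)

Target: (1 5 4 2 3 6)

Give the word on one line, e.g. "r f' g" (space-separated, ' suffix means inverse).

r' f f

  after r': (1 3 2)(5 6)
  after f: (1 2 4 3 5)
  after f: (1 5 4 2 3 6)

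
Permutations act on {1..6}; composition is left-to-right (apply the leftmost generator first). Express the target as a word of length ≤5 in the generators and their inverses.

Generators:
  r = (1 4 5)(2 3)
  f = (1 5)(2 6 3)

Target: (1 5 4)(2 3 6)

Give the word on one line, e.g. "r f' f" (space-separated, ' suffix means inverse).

r f' r' f

  after r: (1 4 5)(2 3)
  after f': (1 4)(2 6)
  after r': (2 6 3)(4 5)
  after f: (1 5 4)(2 3 6)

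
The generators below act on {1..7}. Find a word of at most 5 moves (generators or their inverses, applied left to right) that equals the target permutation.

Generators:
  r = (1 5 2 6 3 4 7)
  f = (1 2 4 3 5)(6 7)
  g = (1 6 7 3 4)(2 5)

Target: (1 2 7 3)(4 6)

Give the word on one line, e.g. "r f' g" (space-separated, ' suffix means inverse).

g' r r f

  after g': (1 4 3 7 6)(2 5)
  after r: (1 7 3)(5 6)
  after r: (2 6)(3 5)(4 7)
  after f: (1 2 7 3)(4 6)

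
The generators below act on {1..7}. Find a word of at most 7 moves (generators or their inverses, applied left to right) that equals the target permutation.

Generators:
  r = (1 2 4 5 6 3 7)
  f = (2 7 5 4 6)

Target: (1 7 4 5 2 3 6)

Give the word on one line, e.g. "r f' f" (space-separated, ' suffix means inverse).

f' f' f' f' r'

  after f': (2 6 4 5 7)
  after f': (2 4 7 6 5)
  after f': (2 5 6 7 4)
  after f': (2 7 5 4 6)
  after r': (1 7 4 5 2 3 6)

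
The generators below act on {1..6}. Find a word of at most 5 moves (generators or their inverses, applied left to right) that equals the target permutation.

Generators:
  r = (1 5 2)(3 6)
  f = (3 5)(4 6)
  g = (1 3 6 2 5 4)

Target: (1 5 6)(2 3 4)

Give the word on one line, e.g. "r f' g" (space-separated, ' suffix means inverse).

g' f f g'

  after g': (1 4 5 2 6 3)
  after f: (1 6 5 2 4 3)
  after f: (1 4 5 2 6 3)
  after g': (1 5 6)(2 3 4)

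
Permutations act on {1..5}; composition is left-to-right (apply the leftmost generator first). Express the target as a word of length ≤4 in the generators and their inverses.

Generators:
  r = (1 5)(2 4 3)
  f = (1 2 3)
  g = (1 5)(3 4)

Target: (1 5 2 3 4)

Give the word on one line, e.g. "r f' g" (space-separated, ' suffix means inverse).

g' f

  after g': (1 5)(3 4)
  after f: (1 5 2 3 4)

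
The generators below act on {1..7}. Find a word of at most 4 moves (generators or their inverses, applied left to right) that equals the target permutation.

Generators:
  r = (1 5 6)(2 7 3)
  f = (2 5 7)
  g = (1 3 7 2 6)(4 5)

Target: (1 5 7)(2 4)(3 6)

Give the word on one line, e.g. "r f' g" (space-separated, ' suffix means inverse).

g' f' g' f

  after g': (1 6 2 7 3)(4 5)
  after f': (1 6 7 3)(2 5 4)
  after g': (1 2 4 7)(3 6)
  after f: (1 5 7)(2 4)(3 6)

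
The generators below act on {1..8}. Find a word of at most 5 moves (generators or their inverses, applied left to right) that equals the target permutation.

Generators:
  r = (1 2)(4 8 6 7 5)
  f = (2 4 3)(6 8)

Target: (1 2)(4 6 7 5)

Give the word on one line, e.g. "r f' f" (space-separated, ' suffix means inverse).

r f' f' f'

  after r: (1 2)(4 8 6 7 5)
  after f': (1 3 4 6 7 5 2)
  after f': (1 4 8 6 7 5 3 2)
  after f': (1 2)(4 6 7 5)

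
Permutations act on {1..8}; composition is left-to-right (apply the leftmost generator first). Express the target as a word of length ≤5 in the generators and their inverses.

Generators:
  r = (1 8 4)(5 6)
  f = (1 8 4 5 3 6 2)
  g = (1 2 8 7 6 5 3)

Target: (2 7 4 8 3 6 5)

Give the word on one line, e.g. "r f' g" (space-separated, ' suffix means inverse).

g g f'

  after g: (1 2 8 7 6 5 3)
  after g: (1 8 6 3 2 7 5)
  after f': (2 7 4 8 3 6 5)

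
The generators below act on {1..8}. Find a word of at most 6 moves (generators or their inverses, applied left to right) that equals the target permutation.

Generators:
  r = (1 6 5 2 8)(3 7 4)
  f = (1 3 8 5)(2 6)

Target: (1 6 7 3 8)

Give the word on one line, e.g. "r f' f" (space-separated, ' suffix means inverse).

  after r': (1 8 2 5 6)(3 4 7)
  after f: (1 5 2)(3 4 7 8 6)
  after r: (1 2 6 7)(5 8)
  after f: (1 6 7 3 8)

r' f r f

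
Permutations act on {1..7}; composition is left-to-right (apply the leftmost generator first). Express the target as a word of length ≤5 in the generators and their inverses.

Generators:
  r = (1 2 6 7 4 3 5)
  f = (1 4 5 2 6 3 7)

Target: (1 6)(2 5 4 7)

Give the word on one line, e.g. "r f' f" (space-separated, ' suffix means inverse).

  after f: (1 4 5 2 6 3 7)
  after r: (1 3 4)(2 7)(5 6)
  after f: (1 7 6 2)(3 5)
  after r': (1 6)(2 5 4 7)

f r f r'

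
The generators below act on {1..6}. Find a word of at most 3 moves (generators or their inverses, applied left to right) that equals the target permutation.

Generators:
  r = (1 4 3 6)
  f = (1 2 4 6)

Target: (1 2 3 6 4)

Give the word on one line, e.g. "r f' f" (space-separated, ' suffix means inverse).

f r

  after f: (1 2 4 6)
  after r: (1 2 3 6 4)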